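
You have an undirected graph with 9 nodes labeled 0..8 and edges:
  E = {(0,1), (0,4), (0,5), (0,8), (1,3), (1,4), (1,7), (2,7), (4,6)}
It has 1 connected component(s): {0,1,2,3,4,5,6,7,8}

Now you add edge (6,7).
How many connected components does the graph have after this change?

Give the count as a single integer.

Answer: 1

Derivation:
Initial component count: 1
Add (6,7): endpoints already in same component. Count unchanged: 1.
New component count: 1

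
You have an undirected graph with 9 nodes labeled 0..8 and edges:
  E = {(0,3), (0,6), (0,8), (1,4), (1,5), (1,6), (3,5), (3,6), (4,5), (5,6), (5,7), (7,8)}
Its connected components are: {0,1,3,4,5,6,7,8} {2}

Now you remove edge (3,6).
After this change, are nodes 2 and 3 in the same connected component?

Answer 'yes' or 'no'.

Initial components: {0,1,3,4,5,6,7,8} {2}
Removing edge (3,6): not a bridge — component count unchanged at 2.
New components: {0,1,3,4,5,6,7,8} {2}
Are 2 and 3 in the same component? no

Answer: no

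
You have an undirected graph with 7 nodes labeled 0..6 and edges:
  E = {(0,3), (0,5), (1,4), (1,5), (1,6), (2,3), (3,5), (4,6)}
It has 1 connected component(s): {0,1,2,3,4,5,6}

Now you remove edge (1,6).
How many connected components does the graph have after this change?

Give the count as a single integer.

Answer: 1

Derivation:
Initial component count: 1
Remove (1,6): not a bridge. Count unchanged: 1.
  After removal, components: {0,1,2,3,4,5,6}
New component count: 1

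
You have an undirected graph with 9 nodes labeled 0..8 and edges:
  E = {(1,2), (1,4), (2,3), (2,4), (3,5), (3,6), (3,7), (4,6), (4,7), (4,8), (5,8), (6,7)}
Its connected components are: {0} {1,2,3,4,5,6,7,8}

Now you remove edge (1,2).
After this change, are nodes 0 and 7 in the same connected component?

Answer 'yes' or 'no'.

Initial components: {0} {1,2,3,4,5,6,7,8}
Removing edge (1,2): not a bridge — component count unchanged at 2.
New components: {0} {1,2,3,4,5,6,7,8}
Are 0 and 7 in the same component? no

Answer: no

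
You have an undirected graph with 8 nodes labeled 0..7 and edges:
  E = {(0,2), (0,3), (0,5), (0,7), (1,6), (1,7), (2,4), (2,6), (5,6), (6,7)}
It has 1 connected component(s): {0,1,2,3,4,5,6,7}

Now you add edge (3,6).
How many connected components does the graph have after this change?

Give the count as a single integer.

Initial component count: 1
Add (3,6): endpoints already in same component. Count unchanged: 1.
New component count: 1

Answer: 1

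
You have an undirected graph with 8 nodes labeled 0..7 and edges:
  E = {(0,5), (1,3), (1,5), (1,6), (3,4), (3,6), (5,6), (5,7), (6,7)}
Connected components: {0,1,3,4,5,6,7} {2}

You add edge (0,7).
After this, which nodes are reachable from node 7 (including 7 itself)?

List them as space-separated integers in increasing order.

Answer: 0 1 3 4 5 6 7

Derivation:
Before: nodes reachable from 7: {0,1,3,4,5,6,7}
Adding (0,7): both endpoints already in same component. Reachability from 7 unchanged.
After: nodes reachable from 7: {0,1,3,4,5,6,7}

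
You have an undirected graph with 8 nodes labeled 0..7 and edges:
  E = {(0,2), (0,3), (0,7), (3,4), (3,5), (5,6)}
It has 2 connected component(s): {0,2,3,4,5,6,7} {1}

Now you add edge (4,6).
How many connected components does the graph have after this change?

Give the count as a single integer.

Initial component count: 2
Add (4,6): endpoints already in same component. Count unchanged: 2.
New component count: 2

Answer: 2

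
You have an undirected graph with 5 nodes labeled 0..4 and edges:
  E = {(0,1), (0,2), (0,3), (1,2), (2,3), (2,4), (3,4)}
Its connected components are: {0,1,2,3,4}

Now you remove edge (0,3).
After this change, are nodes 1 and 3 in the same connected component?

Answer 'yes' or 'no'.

Answer: yes

Derivation:
Initial components: {0,1,2,3,4}
Removing edge (0,3): not a bridge — component count unchanged at 1.
New components: {0,1,2,3,4}
Are 1 and 3 in the same component? yes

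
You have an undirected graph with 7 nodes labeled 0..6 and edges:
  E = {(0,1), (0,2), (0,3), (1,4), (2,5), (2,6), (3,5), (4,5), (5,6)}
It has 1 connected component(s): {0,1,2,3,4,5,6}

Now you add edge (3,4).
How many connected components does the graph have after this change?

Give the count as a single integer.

Initial component count: 1
Add (3,4): endpoints already in same component. Count unchanged: 1.
New component count: 1

Answer: 1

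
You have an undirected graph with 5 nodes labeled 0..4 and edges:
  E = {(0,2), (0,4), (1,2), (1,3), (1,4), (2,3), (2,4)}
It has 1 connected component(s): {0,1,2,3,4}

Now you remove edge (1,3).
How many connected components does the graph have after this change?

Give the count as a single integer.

Initial component count: 1
Remove (1,3): not a bridge. Count unchanged: 1.
  After removal, components: {0,1,2,3,4}
New component count: 1

Answer: 1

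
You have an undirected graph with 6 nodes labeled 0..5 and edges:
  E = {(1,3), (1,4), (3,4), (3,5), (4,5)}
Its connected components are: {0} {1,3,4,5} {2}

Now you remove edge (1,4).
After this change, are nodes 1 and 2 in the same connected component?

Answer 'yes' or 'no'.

Initial components: {0} {1,3,4,5} {2}
Removing edge (1,4): not a bridge — component count unchanged at 3.
New components: {0} {1,3,4,5} {2}
Are 1 and 2 in the same component? no

Answer: no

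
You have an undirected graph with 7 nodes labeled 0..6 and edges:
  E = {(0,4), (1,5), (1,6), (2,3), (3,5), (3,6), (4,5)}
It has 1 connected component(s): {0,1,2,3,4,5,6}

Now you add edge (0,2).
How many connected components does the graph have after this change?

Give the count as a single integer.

Initial component count: 1
Add (0,2): endpoints already in same component. Count unchanged: 1.
New component count: 1

Answer: 1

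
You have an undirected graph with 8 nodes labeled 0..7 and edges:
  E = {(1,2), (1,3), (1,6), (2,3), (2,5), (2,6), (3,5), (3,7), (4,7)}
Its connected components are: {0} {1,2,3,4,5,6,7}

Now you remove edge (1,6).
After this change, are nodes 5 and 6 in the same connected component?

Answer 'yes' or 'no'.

Initial components: {0} {1,2,3,4,5,6,7}
Removing edge (1,6): not a bridge — component count unchanged at 2.
New components: {0} {1,2,3,4,5,6,7}
Are 5 and 6 in the same component? yes

Answer: yes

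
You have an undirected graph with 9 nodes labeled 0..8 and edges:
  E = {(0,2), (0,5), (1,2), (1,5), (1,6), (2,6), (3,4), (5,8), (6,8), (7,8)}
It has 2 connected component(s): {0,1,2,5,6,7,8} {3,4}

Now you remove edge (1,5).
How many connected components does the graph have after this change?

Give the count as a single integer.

Initial component count: 2
Remove (1,5): not a bridge. Count unchanged: 2.
  After removal, components: {0,1,2,5,6,7,8} {3,4}
New component count: 2

Answer: 2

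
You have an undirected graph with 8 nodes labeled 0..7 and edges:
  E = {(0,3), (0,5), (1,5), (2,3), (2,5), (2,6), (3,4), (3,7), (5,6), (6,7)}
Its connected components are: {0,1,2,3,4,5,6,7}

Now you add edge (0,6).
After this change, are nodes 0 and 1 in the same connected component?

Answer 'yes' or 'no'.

Initial components: {0,1,2,3,4,5,6,7}
Adding edge (0,6): both already in same component {0,1,2,3,4,5,6,7}. No change.
New components: {0,1,2,3,4,5,6,7}
Are 0 and 1 in the same component? yes

Answer: yes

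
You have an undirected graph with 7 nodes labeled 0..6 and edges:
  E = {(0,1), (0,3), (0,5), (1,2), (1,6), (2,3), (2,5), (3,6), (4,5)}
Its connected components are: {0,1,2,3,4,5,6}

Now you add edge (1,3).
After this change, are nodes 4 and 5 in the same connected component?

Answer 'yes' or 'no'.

Initial components: {0,1,2,3,4,5,6}
Adding edge (1,3): both already in same component {0,1,2,3,4,5,6}. No change.
New components: {0,1,2,3,4,5,6}
Are 4 and 5 in the same component? yes

Answer: yes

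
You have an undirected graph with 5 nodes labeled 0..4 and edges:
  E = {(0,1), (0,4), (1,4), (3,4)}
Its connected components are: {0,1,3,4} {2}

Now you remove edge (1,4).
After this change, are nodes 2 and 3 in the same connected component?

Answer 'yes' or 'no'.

Initial components: {0,1,3,4} {2}
Removing edge (1,4): not a bridge — component count unchanged at 2.
New components: {0,1,3,4} {2}
Are 2 and 3 in the same component? no

Answer: no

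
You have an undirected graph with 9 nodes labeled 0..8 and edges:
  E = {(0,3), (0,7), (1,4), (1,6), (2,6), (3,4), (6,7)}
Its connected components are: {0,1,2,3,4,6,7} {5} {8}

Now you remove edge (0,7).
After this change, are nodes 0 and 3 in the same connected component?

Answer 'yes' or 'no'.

Initial components: {0,1,2,3,4,6,7} {5} {8}
Removing edge (0,7): not a bridge — component count unchanged at 3.
New components: {0,1,2,3,4,6,7} {5} {8}
Are 0 and 3 in the same component? yes

Answer: yes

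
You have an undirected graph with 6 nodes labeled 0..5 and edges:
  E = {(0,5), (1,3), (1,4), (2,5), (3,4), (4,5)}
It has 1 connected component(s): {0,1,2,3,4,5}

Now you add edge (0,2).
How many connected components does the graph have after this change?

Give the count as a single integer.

Answer: 1

Derivation:
Initial component count: 1
Add (0,2): endpoints already in same component. Count unchanged: 1.
New component count: 1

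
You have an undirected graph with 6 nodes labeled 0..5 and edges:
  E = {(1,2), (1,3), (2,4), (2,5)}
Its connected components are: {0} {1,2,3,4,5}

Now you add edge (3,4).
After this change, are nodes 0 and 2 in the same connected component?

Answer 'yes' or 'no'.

Answer: no

Derivation:
Initial components: {0} {1,2,3,4,5}
Adding edge (3,4): both already in same component {1,2,3,4,5}. No change.
New components: {0} {1,2,3,4,5}
Are 0 and 2 in the same component? no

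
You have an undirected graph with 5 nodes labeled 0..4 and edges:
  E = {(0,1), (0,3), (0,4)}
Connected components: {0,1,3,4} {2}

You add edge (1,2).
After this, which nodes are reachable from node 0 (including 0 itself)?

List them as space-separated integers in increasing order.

Before: nodes reachable from 0: {0,1,3,4}
Adding (1,2): merges 0's component with another. Reachability grows.
After: nodes reachable from 0: {0,1,2,3,4}

Answer: 0 1 2 3 4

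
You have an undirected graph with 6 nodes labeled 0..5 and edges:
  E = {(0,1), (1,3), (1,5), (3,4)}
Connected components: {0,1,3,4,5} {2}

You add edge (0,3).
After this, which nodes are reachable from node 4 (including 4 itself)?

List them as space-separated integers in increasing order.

Before: nodes reachable from 4: {0,1,3,4,5}
Adding (0,3): both endpoints already in same component. Reachability from 4 unchanged.
After: nodes reachable from 4: {0,1,3,4,5}

Answer: 0 1 3 4 5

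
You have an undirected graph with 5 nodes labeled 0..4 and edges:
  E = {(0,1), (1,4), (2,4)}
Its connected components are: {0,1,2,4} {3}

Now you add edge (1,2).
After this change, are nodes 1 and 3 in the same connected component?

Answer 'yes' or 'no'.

Answer: no

Derivation:
Initial components: {0,1,2,4} {3}
Adding edge (1,2): both already in same component {0,1,2,4}. No change.
New components: {0,1,2,4} {3}
Are 1 and 3 in the same component? no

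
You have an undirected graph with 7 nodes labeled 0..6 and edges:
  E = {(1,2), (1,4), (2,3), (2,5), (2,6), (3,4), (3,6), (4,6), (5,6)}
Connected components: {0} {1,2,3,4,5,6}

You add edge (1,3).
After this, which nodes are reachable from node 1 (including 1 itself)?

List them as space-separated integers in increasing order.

Before: nodes reachable from 1: {1,2,3,4,5,6}
Adding (1,3): both endpoints already in same component. Reachability from 1 unchanged.
After: nodes reachable from 1: {1,2,3,4,5,6}

Answer: 1 2 3 4 5 6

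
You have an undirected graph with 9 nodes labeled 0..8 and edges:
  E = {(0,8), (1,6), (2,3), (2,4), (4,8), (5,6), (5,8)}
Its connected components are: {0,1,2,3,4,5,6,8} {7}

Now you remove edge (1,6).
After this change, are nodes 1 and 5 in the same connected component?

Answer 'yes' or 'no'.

Initial components: {0,1,2,3,4,5,6,8} {7}
Removing edge (1,6): it was a bridge — component count 2 -> 3.
New components: {0,2,3,4,5,6,8} {1} {7}
Are 1 and 5 in the same component? no

Answer: no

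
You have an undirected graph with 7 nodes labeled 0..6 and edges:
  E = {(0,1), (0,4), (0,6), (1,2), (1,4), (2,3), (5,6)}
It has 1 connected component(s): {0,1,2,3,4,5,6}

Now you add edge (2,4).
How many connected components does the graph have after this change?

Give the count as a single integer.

Answer: 1

Derivation:
Initial component count: 1
Add (2,4): endpoints already in same component. Count unchanged: 1.
New component count: 1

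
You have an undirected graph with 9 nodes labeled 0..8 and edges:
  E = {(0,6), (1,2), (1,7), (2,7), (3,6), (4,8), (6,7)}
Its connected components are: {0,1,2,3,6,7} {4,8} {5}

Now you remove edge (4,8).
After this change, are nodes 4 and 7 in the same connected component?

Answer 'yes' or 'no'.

Answer: no

Derivation:
Initial components: {0,1,2,3,6,7} {4,8} {5}
Removing edge (4,8): it was a bridge — component count 3 -> 4.
New components: {0,1,2,3,6,7} {4} {5} {8}
Are 4 and 7 in the same component? no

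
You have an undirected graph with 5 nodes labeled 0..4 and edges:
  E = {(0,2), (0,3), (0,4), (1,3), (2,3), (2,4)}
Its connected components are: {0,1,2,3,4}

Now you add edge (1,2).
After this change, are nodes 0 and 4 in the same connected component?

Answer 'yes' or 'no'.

Initial components: {0,1,2,3,4}
Adding edge (1,2): both already in same component {0,1,2,3,4}. No change.
New components: {0,1,2,3,4}
Are 0 and 4 in the same component? yes

Answer: yes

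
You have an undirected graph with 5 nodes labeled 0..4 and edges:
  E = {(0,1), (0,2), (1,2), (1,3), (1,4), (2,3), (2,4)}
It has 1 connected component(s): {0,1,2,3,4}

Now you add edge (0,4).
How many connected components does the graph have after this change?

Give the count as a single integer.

Answer: 1

Derivation:
Initial component count: 1
Add (0,4): endpoints already in same component. Count unchanged: 1.
New component count: 1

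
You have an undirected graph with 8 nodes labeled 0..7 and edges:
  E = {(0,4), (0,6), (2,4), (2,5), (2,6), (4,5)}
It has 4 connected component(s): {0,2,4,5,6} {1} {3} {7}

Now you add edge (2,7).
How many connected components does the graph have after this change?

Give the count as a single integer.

Answer: 3

Derivation:
Initial component count: 4
Add (2,7): merges two components. Count decreases: 4 -> 3.
New component count: 3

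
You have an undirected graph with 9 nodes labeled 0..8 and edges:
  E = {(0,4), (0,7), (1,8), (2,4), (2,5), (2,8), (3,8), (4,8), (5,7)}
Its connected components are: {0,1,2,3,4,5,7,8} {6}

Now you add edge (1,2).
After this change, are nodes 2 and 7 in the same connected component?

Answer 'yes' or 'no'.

Answer: yes

Derivation:
Initial components: {0,1,2,3,4,5,7,8} {6}
Adding edge (1,2): both already in same component {0,1,2,3,4,5,7,8}. No change.
New components: {0,1,2,3,4,5,7,8} {6}
Are 2 and 7 in the same component? yes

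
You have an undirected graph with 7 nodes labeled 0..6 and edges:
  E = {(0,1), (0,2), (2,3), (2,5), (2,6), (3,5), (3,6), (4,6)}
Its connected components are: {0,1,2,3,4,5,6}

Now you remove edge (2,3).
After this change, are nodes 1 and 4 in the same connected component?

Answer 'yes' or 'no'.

Answer: yes

Derivation:
Initial components: {0,1,2,3,4,5,6}
Removing edge (2,3): not a bridge — component count unchanged at 1.
New components: {0,1,2,3,4,5,6}
Are 1 and 4 in the same component? yes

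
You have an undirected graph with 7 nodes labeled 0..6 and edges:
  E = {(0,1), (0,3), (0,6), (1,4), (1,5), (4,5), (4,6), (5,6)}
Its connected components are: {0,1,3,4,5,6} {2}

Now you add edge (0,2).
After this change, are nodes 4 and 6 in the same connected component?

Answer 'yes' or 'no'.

Answer: yes

Derivation:
Initial components: {0,1,3,4,5,6} {2}
Adding edge (0,2): merges {0,1,3,4,5,6} and {2}.
New components: {0,1,2,3,4,5,6}
Are 4 and 6 in the same component? yes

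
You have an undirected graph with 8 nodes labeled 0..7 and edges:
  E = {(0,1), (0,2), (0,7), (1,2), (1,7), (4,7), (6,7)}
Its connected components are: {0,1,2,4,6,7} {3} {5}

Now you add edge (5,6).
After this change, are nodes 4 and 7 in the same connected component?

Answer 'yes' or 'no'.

Answer: yes

Derivation:
Initial components: {0,1,2,4,6,7} {3} {5}
Adding edge (5,6): merges {5} and {0,1,2,4,6,7}.
New components: {0,1,2,4,5,6,7} {3}
Are 4 and 7 in the same component? yes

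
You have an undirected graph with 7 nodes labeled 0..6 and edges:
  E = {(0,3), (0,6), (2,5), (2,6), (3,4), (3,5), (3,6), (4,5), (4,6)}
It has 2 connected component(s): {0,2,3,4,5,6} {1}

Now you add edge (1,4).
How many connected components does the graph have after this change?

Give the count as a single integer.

Answer: 1

Derivation:
Initial component count: 2
Add (1,4): merges two components. Count decreases: 2 -> 1.
New component count: 1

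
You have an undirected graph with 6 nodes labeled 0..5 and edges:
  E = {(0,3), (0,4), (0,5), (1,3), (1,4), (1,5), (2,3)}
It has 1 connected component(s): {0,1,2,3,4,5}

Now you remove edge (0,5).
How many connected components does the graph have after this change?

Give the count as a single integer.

Initial component count: 1
Remove (0,5): not a bridge. Count unchanged: 1.
  After removal, components: {0,1,2,3,4,5}
New component count: 1

Answer: 1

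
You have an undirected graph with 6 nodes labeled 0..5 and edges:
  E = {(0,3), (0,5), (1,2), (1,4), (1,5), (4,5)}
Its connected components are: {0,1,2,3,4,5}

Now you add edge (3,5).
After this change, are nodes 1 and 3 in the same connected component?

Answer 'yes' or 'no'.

Answer: yes

Derivation:
Initial components: {0,1,2,3,4,5}
Adding edge (3,5): both already in same component {0,1,2,3,4,5}. No change.
New components: {0,1,2,3,4,5}
Are 1 and 3 in the same component? yes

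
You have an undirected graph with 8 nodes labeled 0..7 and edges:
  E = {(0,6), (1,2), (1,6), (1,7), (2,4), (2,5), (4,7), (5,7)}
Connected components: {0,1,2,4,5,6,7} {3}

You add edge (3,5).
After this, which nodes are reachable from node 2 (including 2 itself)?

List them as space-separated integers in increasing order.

Before: nodes reachable from 2: {0,1,2,4,5,6,7}
Adding (3,5): merges 2's component with another. Reachability grows.
After: nodes reachable from 2: {0,1,2,3,4,5,6,7}

Answer: 0 1 2 3 4 5 6 7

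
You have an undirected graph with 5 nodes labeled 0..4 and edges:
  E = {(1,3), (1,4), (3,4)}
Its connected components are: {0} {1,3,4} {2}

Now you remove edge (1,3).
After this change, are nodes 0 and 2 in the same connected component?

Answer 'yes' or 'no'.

Answer: no

Derivation:
Initial components: {0} {1,3,4} {2}
Removing edge (1,3): not a bridge — component count unchanged at 3.
New components: {0} {1,3,4} {2}
Are 0 and 2 in the same component? no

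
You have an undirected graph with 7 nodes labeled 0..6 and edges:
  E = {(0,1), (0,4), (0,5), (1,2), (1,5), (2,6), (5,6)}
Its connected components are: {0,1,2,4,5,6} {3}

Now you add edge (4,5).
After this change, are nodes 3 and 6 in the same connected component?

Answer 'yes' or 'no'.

Initial components: {0,1,2,4,5,6} {3}
Adding edge (4,5): both already in same component {0,1,2,4,5,6}. No change.
New components: {0,1,2,4,5,6} {3}
Are 3 and 6 in the same component? no

Answer: no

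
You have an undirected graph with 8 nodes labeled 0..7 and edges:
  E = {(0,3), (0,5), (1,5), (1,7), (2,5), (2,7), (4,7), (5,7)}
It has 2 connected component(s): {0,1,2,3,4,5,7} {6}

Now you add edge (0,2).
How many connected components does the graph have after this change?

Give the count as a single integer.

Initial component count: 2
Add (0,2): endpoints already in same component. Count unchanged: 2.
New component count: 2

Answer: 2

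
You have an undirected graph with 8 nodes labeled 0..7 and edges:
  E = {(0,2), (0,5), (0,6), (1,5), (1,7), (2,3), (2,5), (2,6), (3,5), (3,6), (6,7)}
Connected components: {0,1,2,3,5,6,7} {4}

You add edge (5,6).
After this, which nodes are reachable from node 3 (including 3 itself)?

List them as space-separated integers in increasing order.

Before: nodes reachable from 3: {0,1,2,3,5,6,7}
Adding (5,6): both endpoints already in same component. Reachability from 3 unchanged.
After: nodes reachable from 3: {0,1,2,3,5,6,7}

Answer: 0 1 2 3 5 6 7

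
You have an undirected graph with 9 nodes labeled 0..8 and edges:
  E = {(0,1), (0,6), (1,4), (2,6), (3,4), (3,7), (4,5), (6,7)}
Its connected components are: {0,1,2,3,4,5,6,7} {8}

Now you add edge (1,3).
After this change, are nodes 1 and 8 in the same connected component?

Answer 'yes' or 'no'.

Initial components: {0,1,2,3,4,5,6,7} {8}
Adding edge (1,3): both already in same component {0,1,2,3,4,5,6,7}. No change.
New components: {0,1,2,3,4,5,6,7} {8}
Are 1 and 8 in the same component? no

Answer: no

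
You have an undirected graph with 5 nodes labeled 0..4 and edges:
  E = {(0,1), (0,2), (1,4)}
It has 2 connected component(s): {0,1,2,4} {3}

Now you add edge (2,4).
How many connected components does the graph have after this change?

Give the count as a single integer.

Initial component count: 2
Add (2,4): endpoints already in same component. Count unchanged: 2.
New component count: 2

Answer: 2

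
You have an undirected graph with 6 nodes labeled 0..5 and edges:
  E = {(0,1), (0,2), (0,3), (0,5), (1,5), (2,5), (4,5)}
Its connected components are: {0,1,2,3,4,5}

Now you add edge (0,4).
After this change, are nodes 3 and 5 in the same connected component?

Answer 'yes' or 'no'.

Initial components: {0,1,2,3,4,5}
Adding edge (0,4): both already in same component {0,1,2,3,4,5}. No change.
New components: {0,1,2,3,4,5}
Are 3 and 5 in the same component? yes

Answer: yes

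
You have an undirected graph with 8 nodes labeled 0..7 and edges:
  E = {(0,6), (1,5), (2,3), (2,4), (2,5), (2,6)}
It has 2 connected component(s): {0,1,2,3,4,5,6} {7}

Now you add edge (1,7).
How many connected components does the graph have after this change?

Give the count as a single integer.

Answer: 1

Derivation:
Initial component count: 2
Add (1,7): merges two components. Count decreases: 2 -> 1.
New component count: 1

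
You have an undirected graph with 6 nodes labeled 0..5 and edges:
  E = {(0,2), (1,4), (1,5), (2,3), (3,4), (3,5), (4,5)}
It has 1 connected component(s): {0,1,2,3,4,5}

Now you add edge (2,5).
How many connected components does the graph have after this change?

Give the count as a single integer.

Initial component count: 1
Add (2,5): endpoints already in same component. Count unchanged: 1.
New component count: 1

Answer: 1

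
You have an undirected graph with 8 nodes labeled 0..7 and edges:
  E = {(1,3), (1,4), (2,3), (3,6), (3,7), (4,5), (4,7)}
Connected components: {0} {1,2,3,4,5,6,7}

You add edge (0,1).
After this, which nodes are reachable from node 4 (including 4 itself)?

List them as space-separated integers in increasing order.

Answer: 0 1 2 3 4 5 6 7

Derivation:
Before: nodes reachable from 4: {1,2,3,4,5,6,7}
Adding (0,1): merges 4's component with another. Reachability grows.
After: nodes reachable from 4: {0,1,2,3,4,5,6,7}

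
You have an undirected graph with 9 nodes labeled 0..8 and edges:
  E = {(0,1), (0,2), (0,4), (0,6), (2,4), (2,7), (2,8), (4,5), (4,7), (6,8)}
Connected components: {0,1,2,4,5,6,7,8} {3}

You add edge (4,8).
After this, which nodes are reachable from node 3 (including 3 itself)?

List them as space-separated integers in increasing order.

Answer: 3

Derivation:
Before: nodes reachable from 3: {3}
Adding (4,8): both endpoints already in same component. Reachability from 3 unchanged.
After: nodes reachable from 3: {3}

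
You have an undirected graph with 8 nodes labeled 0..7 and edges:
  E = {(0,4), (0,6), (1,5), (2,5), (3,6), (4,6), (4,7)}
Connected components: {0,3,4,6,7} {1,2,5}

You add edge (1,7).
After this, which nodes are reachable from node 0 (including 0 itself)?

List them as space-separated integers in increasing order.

Before: nodes reachable from 0: {0,3,4,6,7}
Adding (1,7): merges 0's component with another. Reachability grows.
After: nodes reachable from 0: {0,1,2,3,4,5,6,7}

Answer: 0 1 2 3 4 5 6 7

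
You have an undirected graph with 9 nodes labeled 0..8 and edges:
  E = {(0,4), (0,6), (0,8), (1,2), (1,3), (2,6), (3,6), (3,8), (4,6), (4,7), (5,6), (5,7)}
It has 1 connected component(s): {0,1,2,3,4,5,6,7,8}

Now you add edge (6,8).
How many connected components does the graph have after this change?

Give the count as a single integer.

Answer: 1

Derivation:
Initial component count: 1
Add (6,8): endpoints already in same component. Count unchanged: 1.
New component count: 1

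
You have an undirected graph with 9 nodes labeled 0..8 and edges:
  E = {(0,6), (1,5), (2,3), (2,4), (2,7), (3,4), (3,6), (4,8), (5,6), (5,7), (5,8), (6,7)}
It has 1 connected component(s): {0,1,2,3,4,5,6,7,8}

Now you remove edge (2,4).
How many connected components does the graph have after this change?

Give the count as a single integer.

Answer: 1

Derivation:
Initial component count: 1
Remove (2,4): not a bridge. Count unchanged: 1.
  After removal, components: {0,1,2,3,4,5,6,7,8}
New component count: 1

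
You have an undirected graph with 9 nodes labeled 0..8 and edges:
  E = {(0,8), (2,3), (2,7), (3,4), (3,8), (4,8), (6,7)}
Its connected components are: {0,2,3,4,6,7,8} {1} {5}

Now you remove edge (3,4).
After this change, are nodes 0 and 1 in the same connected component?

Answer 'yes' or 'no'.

Answer: no

Derivation:
Initial components: {0,2,3,4,6,7,8} {1} {5}
Removing edge (3,4): not a bridge — component count unchanged at 3.
New components: {0,2,3,4,6,7,8} {1} {5}
Are 0 and 1 in the same component? no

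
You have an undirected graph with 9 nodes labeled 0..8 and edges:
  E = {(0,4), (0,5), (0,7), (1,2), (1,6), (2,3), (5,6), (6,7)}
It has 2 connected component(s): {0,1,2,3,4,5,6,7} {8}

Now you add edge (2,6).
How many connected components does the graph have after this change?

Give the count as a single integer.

Initial component count: 2
Add (2,6): endpoints already in same component. Count unchanged: 2.
New component count: 2

Answer: 2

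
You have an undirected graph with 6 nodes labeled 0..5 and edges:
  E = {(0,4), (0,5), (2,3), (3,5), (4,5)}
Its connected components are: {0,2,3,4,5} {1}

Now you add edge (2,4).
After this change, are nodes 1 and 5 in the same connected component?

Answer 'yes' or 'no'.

Initial components: {0,2,3,4,5} {1}
Adding edge (2,4): both already in same component {0,2,3,4,5}. No change.
New components: {0,2,3,4,5} {1}
Are 1 and 5 in the same component? no

Answer: no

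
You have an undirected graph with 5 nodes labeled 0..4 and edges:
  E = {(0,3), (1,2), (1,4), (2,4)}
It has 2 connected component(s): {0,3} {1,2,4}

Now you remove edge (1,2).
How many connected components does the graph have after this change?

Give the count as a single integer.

Answer: 2

Derivation:
Initial component count: 2
Remove (1,2): not a bridge. Count unchanged: 2.
  After removal, components: {0,3} {1,2,4}
New component count: 2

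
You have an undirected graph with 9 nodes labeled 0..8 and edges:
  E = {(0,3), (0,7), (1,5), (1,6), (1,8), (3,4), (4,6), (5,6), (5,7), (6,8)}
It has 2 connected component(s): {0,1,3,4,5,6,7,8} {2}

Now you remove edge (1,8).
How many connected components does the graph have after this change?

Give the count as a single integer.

Initial component count: 2
Remove (1,8): not a bridge. Count unchanged: 2.
  After removal, components: {0,1,3,4,5,6,7,8} {2}
New component count: 2

Answer: 2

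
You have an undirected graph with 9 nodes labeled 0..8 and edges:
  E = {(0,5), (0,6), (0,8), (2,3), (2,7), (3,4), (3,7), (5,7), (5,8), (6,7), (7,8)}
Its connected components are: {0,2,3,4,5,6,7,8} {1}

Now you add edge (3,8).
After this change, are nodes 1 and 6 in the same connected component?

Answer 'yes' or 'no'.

Answer: no

Derivation:
Initial components: {0,2,3,4,5,6,7,8} {1}
Adding edge (3,8): both already in same component {0,2,3,4,5,6,7,8}. No change.
New components: {0,2,3,4,5,6,7,8} {1}
Are 1 and 6 in the same component? no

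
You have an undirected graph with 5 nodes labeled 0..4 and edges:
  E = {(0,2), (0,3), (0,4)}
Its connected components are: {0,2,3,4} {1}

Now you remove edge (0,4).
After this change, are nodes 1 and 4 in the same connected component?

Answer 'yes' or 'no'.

Initial components: {0,2,3,4} {1}
Removing edge (0,4): it was a bridge — component count 2 -> 3.
New components: {0,2,3} {1} {4}
Are 1 and 4 in the same component? no

Answer: no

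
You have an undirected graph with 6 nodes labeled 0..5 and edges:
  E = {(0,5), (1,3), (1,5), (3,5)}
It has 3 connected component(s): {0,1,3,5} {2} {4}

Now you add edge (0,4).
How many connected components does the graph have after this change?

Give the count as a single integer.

Answer: 2

Derivation:
Initial component count: 3
Add (0,4): merges two components. Count decreases: 3 -> 2.
New component count: 2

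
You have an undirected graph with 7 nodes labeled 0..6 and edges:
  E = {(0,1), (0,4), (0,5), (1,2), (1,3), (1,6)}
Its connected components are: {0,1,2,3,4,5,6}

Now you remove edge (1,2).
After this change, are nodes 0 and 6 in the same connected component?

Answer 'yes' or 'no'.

Answer: yes

Derivation:
Initial components: {0,1,2,3,4,5,6}
Removing edge (1,2): it was a bridge — component count 1 -> 2.
New components: {0,1,3,4,5,6} {2}
Are 0 and 6 in the same component? yes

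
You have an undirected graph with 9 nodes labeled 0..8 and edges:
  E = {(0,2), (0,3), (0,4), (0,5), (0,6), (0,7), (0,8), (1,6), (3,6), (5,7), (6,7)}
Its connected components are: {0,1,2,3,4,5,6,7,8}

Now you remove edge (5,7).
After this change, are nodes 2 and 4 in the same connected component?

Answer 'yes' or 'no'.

Answer: yes

Derivation:
Initial components: {0,1,2,3,4,5,6,7,8}
Removing edge (5,7): not a bridge — component count unchanged at 1.
New components: {0,1,2,3,4,5,6,7,8}
Are 2 and 4 in the same component? yes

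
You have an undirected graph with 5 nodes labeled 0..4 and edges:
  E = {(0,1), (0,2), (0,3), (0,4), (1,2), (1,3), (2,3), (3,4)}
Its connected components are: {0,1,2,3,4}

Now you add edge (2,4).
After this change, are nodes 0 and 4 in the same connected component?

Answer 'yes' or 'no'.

Initial components: {0,1,2,3,4}
Adding edge (2,4): both already in same component {0,1,2,3,4}. No change.
New components: {0,1,2,3,4}
Are 0 and 4 in the same component? yes

Answer: yes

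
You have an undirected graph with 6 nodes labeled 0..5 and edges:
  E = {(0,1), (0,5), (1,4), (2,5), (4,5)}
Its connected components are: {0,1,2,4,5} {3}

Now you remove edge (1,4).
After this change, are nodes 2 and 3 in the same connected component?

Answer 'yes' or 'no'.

Answer: no

Derivation:
Initial components: {0,1,2,4,5} {3}
Removing edge (1,4): not a bridge — component count unchanged at 2.
New components: {0,1,2,4,5} {3}
Are 2 and 3 in the same component? no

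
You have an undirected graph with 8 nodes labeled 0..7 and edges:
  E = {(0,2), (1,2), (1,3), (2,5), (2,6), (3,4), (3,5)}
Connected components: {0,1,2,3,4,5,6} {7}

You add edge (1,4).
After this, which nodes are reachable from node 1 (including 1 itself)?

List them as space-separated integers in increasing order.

Before: nodes reachable from 1: {0,1,2,3,4,5,6}
Adding (1,4): both endpoints already in same component. Reachability from 1 unchanged.
After: nodes reachable from 1: {0,1,2,3,4,5,6}

Answer: 0 1 2 3 4 5 6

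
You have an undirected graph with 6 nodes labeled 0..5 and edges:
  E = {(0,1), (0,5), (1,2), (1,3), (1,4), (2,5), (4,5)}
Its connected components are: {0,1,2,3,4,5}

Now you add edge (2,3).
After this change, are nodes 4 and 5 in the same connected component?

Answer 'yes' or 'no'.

Initial components: {0,1,2,3,4,5}
Adding edge (2,3): both already in same component {0,1,2,3,4,5}. No change.
New components: {0,1,2,3,4,5}
Are 4 and 5 in the same component? yes

Answer: yes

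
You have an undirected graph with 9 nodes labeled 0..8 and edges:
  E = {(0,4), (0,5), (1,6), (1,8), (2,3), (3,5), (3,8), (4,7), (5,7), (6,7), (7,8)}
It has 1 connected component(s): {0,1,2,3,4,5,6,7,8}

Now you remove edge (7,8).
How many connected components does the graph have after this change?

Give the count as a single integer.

Answer: 1

Derivation:
Initial component count: 1
Remove (7,8): not a bridge. Count unchanged: 1.
  After removal, components: {0,1,2,3,4,5,6,7,8}
New component count: 1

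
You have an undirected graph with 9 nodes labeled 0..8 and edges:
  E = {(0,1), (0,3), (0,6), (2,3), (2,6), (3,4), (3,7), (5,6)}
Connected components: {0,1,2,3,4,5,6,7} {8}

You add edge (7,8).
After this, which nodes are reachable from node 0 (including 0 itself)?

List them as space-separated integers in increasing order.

Before: nodes reachable from 0: {0,1,2,3,4,5,6,7}
Adding (7,8): merges 0's component with another. Reachability grows.
After: nodes reachable from 0: {0,1,2,3,4,5,6,7,8}

Answer: 0 1 2 3 4 5 6 7 8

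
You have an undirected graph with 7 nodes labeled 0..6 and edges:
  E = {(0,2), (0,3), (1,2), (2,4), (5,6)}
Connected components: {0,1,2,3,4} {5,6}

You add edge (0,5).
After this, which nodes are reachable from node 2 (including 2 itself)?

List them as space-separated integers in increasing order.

Answer: 0 1 2 3 4 5 6

Derivation:
Before: nodes reachable from 2: {0,1,2,3,4}
Adding (0,5): merges 2's component with another. Reachability grows.
After: nodes reachable from 2: {0,1,2,3,4,5,6}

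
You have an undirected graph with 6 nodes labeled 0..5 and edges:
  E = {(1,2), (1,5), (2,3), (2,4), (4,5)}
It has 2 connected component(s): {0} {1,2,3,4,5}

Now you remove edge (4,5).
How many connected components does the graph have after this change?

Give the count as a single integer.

Initial component count: 2
Remove (4,5): not a bridge. Count unchanged: 2.
  After removal, components: {0} {1,2,3,4,5}
New component count: 2

Answer: 2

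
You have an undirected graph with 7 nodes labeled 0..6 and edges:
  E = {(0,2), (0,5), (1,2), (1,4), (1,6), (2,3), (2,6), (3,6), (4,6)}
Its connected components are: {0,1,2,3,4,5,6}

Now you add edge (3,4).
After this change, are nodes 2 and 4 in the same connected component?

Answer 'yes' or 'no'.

Initial components: {0,1,2,3,4,5,6}
Adding edge (3,4): both already in same component {0,1,2,3,4,5,6}. No change.
New components: {0,1,2,3,4,5,6}
Are 2 and 4 in the same component? yes

Answer: yes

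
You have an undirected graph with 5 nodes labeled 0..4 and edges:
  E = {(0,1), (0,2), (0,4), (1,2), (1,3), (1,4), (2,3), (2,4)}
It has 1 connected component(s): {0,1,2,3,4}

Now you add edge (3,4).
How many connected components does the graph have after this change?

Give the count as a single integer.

Initial component count: 1
Add (3,4): endpoints already in same component. Count unchanged: 1.
New component count: 1

Answer: 1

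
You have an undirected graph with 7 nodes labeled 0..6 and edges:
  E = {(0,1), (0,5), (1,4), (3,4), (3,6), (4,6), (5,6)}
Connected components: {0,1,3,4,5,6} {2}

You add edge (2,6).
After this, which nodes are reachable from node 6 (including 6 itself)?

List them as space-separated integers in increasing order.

Answer: 0 1 2 3 4 5 6

Derivation:
Before: nodes reachable from 6: {0,1,3,4,5,6}
Adding (2,6): merges 6's component with another. Reachability grows.
After: nodes reachable from 6: {0,1,2,3,4,5,6}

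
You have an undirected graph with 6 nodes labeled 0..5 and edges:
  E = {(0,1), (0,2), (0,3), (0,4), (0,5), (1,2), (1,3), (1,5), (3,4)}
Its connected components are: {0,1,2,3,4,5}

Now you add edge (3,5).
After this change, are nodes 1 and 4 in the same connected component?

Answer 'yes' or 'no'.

Initial components: {0,1,2,3,4,5}
Adding edge (3,5): both already in same component {0,1,2,3,4,5}. No change.
New components: {0,1,2,3,4,5}
Are 1 and 4 in the same component? yes

Answer: yes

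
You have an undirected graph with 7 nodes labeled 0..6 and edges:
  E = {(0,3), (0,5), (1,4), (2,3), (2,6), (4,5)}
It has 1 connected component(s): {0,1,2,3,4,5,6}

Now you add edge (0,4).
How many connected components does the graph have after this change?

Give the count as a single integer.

Initial component count: 1
Add (0,4): endpoints already in same component. Count unchanged: 1.
New component count: 1

Answer: 1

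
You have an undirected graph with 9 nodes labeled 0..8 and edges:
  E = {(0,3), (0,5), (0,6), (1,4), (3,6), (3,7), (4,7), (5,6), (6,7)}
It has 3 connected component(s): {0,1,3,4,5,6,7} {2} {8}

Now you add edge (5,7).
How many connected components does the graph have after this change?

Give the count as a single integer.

Answer: 3

Derivation:
Initial component count: 3
Add (5,7): endpoints already in same component. Count unchanged: 3.
New component count: 3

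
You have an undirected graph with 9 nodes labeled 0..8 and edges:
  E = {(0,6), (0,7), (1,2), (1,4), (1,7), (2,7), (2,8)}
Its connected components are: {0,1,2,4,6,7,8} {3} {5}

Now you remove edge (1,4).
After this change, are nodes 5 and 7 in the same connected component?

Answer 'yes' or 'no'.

Initial components: {0,1,2,4,6,7,8} {3} {5}
Removing edge (1,4): it was a bridge — component count 3 -> 4.
New components: {0,1,2,6,7,8} {3} {4} {5}
Are 5 and 7 in the same component? no

Answer: no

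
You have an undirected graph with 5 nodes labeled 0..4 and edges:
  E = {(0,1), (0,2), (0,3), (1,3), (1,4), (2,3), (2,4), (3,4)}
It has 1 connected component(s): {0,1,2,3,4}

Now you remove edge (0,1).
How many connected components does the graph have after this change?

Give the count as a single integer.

Initial component count: 1
Remove (0,1): not a bridge. Count unchanged: 1.
  After removal, components: {0,1,2,3,4}
New component count: 1

Answer: 1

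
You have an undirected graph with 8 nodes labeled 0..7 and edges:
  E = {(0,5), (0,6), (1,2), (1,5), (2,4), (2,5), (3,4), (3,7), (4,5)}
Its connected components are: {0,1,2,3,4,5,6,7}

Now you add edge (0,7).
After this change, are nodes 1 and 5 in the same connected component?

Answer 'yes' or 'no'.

Initial components: {0,1,2,3,4,5,6,7}
Adding edge (0,7): both already in same component {0,1,2,3,4,5,6,7}. No change.
New components: {0,1,2,3,4,5,6,7}
Are 1 and 5 in the same component? yes

Answer: yes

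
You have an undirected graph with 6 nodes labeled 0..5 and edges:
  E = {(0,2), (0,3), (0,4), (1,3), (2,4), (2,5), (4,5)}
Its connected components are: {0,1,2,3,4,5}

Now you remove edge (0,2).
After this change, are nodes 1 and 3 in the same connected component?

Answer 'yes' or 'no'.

Initial components: {0,1,2,3,4,5}
Removing edge (0,2): not a bridge — component count unchanged at 1.
New components: {0,1,2,3,4,5}
Are 1 and 3 in the same component? yes

Answer: yes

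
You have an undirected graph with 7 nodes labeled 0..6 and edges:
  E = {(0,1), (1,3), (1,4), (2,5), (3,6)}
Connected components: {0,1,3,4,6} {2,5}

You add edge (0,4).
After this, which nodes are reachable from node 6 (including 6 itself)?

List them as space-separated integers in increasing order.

Before: nodes reachable from 6: {0,1,3,4,6}
Adding (0,4): both endpoints already in same component. Reachability from 6 unchanged.
After: nodes reachable from 6: {0,1,3,4,6}

Answer: 0 1 3 4 6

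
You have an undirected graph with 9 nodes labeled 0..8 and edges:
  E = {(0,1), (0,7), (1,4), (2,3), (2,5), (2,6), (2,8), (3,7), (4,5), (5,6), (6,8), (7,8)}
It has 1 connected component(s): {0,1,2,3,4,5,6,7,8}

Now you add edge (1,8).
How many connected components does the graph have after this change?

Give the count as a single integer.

Answer: 1

Derivation:
Initial component count: 1
Add (1,8): endpoints already in same component. Count unchanged: 1.
New component count: 1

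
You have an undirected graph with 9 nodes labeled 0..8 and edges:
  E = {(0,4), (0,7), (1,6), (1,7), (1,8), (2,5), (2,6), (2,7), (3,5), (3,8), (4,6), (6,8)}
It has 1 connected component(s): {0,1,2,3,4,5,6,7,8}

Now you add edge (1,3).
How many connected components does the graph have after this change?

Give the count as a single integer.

Initial component count: 1
Add (1,3): endpoints already in same component. Count unchanged: 1.
New component count: 1

Answer: 1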